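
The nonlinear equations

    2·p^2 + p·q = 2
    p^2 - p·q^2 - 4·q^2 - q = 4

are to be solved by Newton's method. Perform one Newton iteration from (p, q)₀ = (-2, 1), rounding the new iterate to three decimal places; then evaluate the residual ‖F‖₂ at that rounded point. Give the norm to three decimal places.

At (-2, 1): F = (4.000, -3.000).
Jacobian J = [[4·p + q, p], [2·p - q^2, -2·p·q - 8·q - 1]].
At the point, J = [[-7.000, -2.000], [-5.000, -5.000]] (det J = 25.000).
Solving J·Δ = −F gives Δ = (1.040, -1.640).
Then the next iterate is (p, q)₁ = (-0.960, -0.640).
Re-evaluating at (-0.960, -0.640): F = (0.45760, -3.68358), so ‖F‖₂ = 3.712.

3.712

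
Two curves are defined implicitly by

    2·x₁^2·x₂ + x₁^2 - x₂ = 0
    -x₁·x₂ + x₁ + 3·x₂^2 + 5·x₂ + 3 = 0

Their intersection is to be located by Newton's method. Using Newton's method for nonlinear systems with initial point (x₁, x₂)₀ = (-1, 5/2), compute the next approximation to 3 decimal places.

(-0.849, 0.808)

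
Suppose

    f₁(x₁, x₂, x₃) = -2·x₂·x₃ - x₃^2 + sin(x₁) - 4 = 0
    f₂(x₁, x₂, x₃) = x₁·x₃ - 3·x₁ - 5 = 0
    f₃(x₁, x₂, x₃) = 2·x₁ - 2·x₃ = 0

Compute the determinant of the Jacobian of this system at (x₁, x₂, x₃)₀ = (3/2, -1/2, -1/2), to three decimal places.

J = [[cos(x₁), -2·x₃, -2·x₂ - 2·x₃], [x₃ - 3, 0, x₁], [2, 0, -2]].
At the point, J = [[0.07074, 1.000, 2.000], [-3.500, 0.000, 1.500], [2.000, 0.000, -2.000]].
det J = -4.000.

-4.000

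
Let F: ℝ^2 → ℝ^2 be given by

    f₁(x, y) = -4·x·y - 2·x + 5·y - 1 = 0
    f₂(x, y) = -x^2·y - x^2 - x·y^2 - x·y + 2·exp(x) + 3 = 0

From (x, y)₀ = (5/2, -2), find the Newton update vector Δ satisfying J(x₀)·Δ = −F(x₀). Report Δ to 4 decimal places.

(-1.0260, -0.4312)

At (5/2, -2): F = (4.0000, 28.614988).
Jacobian J = [[-4·y - 2, -4·x + 5], [-2·x·y - 2·x - y^2 - y + 2·exp(x), -x^2 - 2·x·y - x]].
At the point, J = [[6.0000, -5.0000], [27.364988, 1.2500]] (det J = 144.324940).
Solving J·Δ = −F gives Δ = (-1.0260, -0.4312).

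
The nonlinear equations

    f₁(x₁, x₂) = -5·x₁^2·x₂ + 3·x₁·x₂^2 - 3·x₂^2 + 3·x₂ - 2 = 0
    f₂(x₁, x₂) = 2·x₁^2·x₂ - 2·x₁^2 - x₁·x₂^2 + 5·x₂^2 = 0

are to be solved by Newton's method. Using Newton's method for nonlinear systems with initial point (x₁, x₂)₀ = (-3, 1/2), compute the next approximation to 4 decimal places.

At (-3, 1/2): F = (-26.0000, -7.0000).
Jacobian J = [[-10·x₁·x₂ + 3·x₂^2, -5·x₁^2 + 6·x₁·x₂ - 6·x₂ + 3], [4·x₁·x₂ - 4·x₁ - x₂^2, 2·x₁^2 - 2·x₁·x₂ + 10·x₂]].
At the point, J = [[15.7500, -54.0000], [5.7500, 26.0000]] (det J = 720.0000).
Solving J·Δ = −F gives Δ = (1.4639, -0.0545).
Then the next iterate is (x₁, x₂)₁ = (-1.5361, 0.4455).

(-1.5361, 0.4455)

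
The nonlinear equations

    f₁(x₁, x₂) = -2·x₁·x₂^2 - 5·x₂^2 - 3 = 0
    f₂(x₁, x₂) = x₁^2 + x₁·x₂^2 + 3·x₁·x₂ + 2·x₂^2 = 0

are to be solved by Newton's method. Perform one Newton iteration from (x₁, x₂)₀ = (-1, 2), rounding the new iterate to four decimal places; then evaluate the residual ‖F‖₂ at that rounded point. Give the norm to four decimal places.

At (-1, 2): F = (-15.0000, -1.0000).
Jacobian J = [[-2·x₂^2, -4·x₁·x₂ - 10·x₂], [2·x₁ + x₂^2 + 3·x₂, 2·x₁·x₂ + 3·x₁ + 4·x₂]].
At the point, J = [[-8.0000, -12.0000], [8.0000, 1.0000]] (det J = 88.0000).
Solving J·Δ = −F gives Δ = (0.3068, -1.4545).
Then the next iterate is (x₁, x₂)₁ = (-0.6932, 0.5455).
Re-evaluating at (-0.6932, 0.5455): F = (-4.075300, -0.265031), so ‖F‖₂ = 4.0839.

4.0839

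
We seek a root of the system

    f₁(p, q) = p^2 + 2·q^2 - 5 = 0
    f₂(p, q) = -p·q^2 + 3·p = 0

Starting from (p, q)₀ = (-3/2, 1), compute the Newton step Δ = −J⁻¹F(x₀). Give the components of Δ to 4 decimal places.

(0.5735, 0.6176)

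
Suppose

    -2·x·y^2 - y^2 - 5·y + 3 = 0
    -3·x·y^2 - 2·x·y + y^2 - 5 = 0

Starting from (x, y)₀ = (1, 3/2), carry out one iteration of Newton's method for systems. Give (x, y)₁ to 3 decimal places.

(0.154, 0.968)

At (1, 3/2): F = (-11.250, -12.500).
Jacobian J = [[-2·y^2, -4·x·y - 2·y - 5], [-3·y^2 - 2·y, -6·x·y - 2·x + 2·y]].
At the point, J = [[-4.500, -14.000], [-9.750, -8.000]] (det J = -100.500).
Solving J·Δ = −F gives Δ = (-0.846, -0.532).
Then the next iterate is (x, y)₁ = (0.154, 0.968).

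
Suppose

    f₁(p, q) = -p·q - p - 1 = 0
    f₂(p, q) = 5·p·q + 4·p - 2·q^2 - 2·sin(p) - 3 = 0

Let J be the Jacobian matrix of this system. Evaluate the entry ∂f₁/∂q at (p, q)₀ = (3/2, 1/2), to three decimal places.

∂f₁/∂q = -p.
At (3/2, 1/2) this is -1.500.

-1.500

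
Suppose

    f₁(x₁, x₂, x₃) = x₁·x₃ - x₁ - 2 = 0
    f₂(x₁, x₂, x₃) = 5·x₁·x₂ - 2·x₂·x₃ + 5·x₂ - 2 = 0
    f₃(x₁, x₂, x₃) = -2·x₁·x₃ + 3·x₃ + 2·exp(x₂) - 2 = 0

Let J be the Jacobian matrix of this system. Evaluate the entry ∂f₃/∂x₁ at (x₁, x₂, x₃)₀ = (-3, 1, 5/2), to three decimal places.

∂f₃/∂x₁ = -2·x₃.
At (-3, 1, 5/2) this is -5.000.

-5.000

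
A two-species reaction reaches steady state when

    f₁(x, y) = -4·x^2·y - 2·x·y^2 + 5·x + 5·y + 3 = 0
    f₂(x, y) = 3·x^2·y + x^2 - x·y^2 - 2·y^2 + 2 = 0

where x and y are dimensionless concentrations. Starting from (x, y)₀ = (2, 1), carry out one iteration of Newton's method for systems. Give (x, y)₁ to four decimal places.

(0.8927, 1.6524)

At (2, 1): F = (-2.0000, 14.0000).
Jacobian J = [[-8·x·y - 2·y^2 + 5, -4·x^2 - 4·x·y + 5], [6·x·y + 2·x - y^2, 3·x^2 - 2·x·y - 4·y]].
At the point, J = [[-13.0000, -19.0000], [15.0000, 4.0000]] (det J = 233.0000).
Solving J·Δ = −F gives Δ = (-1.1073, 0.6524).
Then the next iterate is (x, y)₁ = (0.8927, 1.6524).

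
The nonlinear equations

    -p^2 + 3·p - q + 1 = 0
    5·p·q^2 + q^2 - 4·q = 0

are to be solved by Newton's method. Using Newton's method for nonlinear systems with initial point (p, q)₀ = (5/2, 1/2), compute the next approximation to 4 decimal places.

At (5/2, 1/2): F = (1.7500, 1.3750).
Jacobian J = [[-2·p + 3, -1], [5·q^2, 10·p·q + 2·q - 4]].
At the point, J = [[-2.0000, -1.0000], [1.2500, 9.5000]] (det J = -17.7500).
Solving J·Δ = −F gives Δ = (1.0141, -0.2782).
Then the next iterate is (p, q)₁ = (3.5141, 0.2218).

(3.5141, 0.2218)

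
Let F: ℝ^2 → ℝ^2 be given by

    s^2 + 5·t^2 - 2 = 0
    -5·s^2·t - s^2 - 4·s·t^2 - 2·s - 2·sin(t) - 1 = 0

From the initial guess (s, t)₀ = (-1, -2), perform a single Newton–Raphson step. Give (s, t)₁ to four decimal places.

At (-1, -2): F = (19.0000, 27.818595).
Jacobian J = [[2·s, 10·t], [-10·s·t - 2·s - 4·t^2 - 2, -5·s^2 - 8·s·t - 2·cos(t)]].
At the point, J = [[-2.0000, -20.0000], [-36.0000, -20.167706]] (det J = -679.664587).
Solving J·Δ = −F gives Δ = (0.2548, 0.9245).
Then the next iterate is (s, t)₁ = (-0.7452, -1.0755).

(-0.7452, -1.0755)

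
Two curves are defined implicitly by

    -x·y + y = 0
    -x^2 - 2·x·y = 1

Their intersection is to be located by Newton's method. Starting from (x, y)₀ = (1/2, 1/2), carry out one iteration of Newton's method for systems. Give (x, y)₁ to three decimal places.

At (1/2, 1/2): F = (0.250, -1.750).
Jacobian J = [[-y, -x + 1], [-2·x - 2·y, -2·x]].
At the point, J = [[-0.500, 0.500], [-2.000, -1.000]] (det J = 1.500).
Solving J·Δ = −F gives Δ = (-0.417, -0.917).
Then the next iterate is (x, y)₁ = (0.083, -0.417).

(0.083, -0.417)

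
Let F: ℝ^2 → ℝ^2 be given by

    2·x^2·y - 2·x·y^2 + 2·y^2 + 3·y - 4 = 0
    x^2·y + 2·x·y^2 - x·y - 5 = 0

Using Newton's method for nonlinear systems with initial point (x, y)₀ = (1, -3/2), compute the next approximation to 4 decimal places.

At (1, -3/2): F = (-11.5000, -0.5000).
Jacobian J = [[4·x·y - 2·y^2, 2·x^2 - 4·x·y + 4·y + 3], [2·x·y + 2·y^2 - y, x^2 + 4·x·y - x]].
At the point, J = [[-10.5000, 5.0000], [3.0000, -6.0000]] (det J = 48.0000).
Solving J·Δ = −F gives Δ = (-1.4896, -0.8281).
Then the next iterate is (x, y)₁ = (-0.4896, -2.3281).

(-0.4896, -2.3281)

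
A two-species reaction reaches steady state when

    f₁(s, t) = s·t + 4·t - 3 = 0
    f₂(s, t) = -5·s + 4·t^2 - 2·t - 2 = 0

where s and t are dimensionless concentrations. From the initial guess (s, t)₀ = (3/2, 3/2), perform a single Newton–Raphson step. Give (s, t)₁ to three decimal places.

(-0.188, 1.006)

At (3/2, 3/2): F = (5.250, -3.500).
Jacobian J = [[t, s + 4], [-5, 8·t - 2]].
At the point, J = [[1.500, 5.500], [-5.000, 10.000]] (det J = 42.500).
Solving J·Δ = −F gives Δ = (-1.688, -0.494).
Then the next iterate is (s, t)₁ = (-0.188, 1.006).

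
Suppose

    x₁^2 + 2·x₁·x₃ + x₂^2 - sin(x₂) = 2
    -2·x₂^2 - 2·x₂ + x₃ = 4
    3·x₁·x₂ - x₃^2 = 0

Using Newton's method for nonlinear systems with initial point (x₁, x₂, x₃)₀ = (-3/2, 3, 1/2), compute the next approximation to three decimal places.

At (-3/2, 3, 1/2): F = (7.60888, -27.500, -13.750).
Jacobian J = [[2·x₁ + 2·x₃, 2·x₂ - cos(x₂), 2·x₁], [0, -4·x₂ - 2, 1], [3·x₂, 3·x₁, -2·x₃]].
At the point, J = [[-2.000, 6.98999, -3.000], [0.000, -14.000, 1.000], [9.000, -4.500, -1.000]] (det J = -352.09007).
Solving J·Δ = −F gives Δ = (0.167, -2.149, -2.581).
Then the next iterate is (x₁, x₂, x₃)₁ = (-1.333, 0.851, -2.081).

(-1.333, 0.851, -2.081)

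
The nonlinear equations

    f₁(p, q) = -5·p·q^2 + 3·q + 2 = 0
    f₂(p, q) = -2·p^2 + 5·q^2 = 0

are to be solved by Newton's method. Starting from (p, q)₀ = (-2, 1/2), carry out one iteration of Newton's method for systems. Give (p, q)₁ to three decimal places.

At (-2, 1/2): F = (6.000, -6.750).
Jacobian J = [[-5·q^2, -10·p·q + 3], [-4·p, 10·q]].
At the point, J = [[-1.250, 13.000], [8.000, 5.000]] (det J = -110.250).
Solving J·Δ = −F gives Δ = (1.068, -0.359).
Then the next iterate is (p, q)₁ = (-0.932, 0.141).

(-0.932, 0.141)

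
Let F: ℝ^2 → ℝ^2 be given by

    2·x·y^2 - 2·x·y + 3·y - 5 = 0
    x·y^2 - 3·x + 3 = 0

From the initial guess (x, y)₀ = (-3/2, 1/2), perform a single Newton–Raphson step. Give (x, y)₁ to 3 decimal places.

At (-3/2, 1/2): F = (-2.750, 7.125).
Jacobian J = [[2·y^2 - 2·y, 4·x·y - 2·x + 3], [y^2 - 3, 2·x·y]].
At the point, J = [[-0.500, 3.000], [-2.750, -1.500]] (det J = 9.000).
Solving J·Δ = −F gives Δ = (1.917, 1.236).
Then the next iterate is (x, y)₁ = (0.417, 1.736).

(0.417, 1.736)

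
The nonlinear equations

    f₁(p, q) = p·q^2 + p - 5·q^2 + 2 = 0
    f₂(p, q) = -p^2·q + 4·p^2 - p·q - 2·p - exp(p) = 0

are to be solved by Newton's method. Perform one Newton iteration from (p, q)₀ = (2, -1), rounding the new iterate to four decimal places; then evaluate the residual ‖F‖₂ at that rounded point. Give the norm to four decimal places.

1.9972

At (2, -1): F = (1.0000, 10.610944).
Jacobian J = [[q^2 + 1, 2·p·q - 10·q], [-2·p·q + 8·p - q - exp(p) - 2, -p^2 - p]].
At the point, J = [[2.0000, 6.0000], [11.610944, -6.0000]] (det J = -81.665663).
Solving J·Δ = −F gives Δ = (-0.8531, 0.1177).
Then the next iterate is (p, q)₁ = (1.1469, -0.8823).
Re-evaluating at (1.1469, -0.8823): F = (0.147442, 1.991770), so ‖F‖₂ = 1.9972.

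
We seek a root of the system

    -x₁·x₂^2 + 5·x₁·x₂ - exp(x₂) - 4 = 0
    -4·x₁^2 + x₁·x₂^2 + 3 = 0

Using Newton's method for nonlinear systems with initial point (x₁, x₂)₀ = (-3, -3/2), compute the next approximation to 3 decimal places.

(-1.654, -1.009)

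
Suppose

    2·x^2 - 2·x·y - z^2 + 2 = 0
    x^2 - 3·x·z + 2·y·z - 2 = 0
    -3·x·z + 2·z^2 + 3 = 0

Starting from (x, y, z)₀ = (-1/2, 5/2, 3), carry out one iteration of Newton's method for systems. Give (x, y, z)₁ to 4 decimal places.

At (-1/2, 5/2, 3): F = (-4.0000, 17.7500, 25.5000).
Jacobian J = [[4·x - 2·y, -2·x, -2·z], [2·x - 3·z, 2·z, -3·x + 2·y], [-3·z, 0, -3·x + 4·z]].
At the point, J = [[-7.0000, 1.0000, -6.0000], [-10.0000, 6.0000, 6.5000], [-9.0000, 0.0000, 13.5000]] (det J = -814.5000).
Solving J·Δ = −F gives Δ = (0.6386, -0.3089, -1.4632).
Then the next iterate is (x, y, z)₁ = (0.1386, 2.1911, 1.5368).

(0.1386, 2.1911, 1.5368)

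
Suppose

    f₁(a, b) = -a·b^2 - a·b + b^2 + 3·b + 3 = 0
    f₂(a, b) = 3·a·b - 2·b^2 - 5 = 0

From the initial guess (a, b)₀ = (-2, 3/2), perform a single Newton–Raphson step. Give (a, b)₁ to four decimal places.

At (-2, 3/2): F = (17.2500, -18.5000).
Jacobian J = [[-b^2 - b, -2·a·b - a + 2·b + 3], [3·b, 3·a - 4·b]].
At the point, J = [[-3.7500, 14.0000], [4.5000, -12.0000]] (det J = -18.0000).
Solving J·Δ = −F gives Δ = (2.8889, -0.4583).
Then the next iterate is (a, b)₁ = (0.8889, 1.0417).

(0.8889, 1.0417)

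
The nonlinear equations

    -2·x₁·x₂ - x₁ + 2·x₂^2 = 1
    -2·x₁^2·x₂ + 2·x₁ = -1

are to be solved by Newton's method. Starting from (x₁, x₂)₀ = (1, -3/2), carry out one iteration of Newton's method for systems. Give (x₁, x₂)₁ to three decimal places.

At (1, -3/2): F = (5.500, 6.000).
Jacobian J = [[-2·x₂ - 1, -2·x₁ + 4·x₂], [-4·x₁·x₂ + 2, -2·x₁^2]].
At the point, J = [[2.000, -8.000], [8.000, -2.000]] (det J = 60.000).
Solving J·Δ = −F gives Δ = (-0.617, 0.533).
Then the next iterate is (x₁, x₂)₁ = (0.383, -0.967).

(0.383, -0.967)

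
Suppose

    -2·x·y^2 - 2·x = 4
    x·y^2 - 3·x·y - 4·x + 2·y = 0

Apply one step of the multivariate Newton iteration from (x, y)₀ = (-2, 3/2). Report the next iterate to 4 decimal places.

At (-2, 3/2): F = (9.0000, 15.5000).
Jacobian J = [[-2·y^2 - 2, -4·x·y], [y^2 - 3·y - 4, 2·x·y - 3·x + 2]].
At the point, J = [[-6.5000, 12.0000], [-6.2500, 2.0000]] (det J = 62.0000).
Solving J·Δ = −F gives Δ = (2.7097, 0.7177).
Then the next iterate is (x, y)₁ = (0.7097, 2.2177).

(0.7097, 2.2177)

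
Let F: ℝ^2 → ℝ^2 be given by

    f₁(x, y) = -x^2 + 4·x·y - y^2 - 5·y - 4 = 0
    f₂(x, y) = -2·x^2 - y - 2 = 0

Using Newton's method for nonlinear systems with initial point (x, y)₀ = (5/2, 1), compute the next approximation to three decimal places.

(0.798, 2.516)

At (5/2, 1): F = (-6.250, -15.500).
Jacobian J = [[-2·x + 4·y, 4·x - 2·y - 5], [-4·x, -1]].
At the point, J = [[-1.000, 3.000], [-10.000, -1.000]] (det J = 31.000).
Solving J·Δ = −F gives Δ = (-1.702, 1.516).
Then the next iterate is (x, y)₁ = (0.798, 2.516).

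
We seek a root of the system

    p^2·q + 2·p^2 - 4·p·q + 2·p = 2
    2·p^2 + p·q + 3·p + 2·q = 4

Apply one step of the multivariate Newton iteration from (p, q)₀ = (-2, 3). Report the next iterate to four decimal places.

At (-2, 3): F = (38.0000, -2.0000).
Jacobian J = [[2·p·q + 4·p - 4·q + 2, p^2 - 4·p], [4·p + q + 3, p + 2]].
At the point, J = [[-30.0000, 12.0000], [-2.0000, 0.0000]] (det J = 24.0000).
Solving J·Δ = −F gives Δ = (-1.0000, -5.6667).
Then the next iterate is (p, q)₁ = (-3.0000, -2.6667).

(-3.0000, -2.6667)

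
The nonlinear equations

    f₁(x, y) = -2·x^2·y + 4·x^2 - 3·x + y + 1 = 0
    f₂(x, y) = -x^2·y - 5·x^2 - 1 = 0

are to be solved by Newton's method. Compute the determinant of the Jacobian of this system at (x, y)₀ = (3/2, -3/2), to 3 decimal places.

-77.250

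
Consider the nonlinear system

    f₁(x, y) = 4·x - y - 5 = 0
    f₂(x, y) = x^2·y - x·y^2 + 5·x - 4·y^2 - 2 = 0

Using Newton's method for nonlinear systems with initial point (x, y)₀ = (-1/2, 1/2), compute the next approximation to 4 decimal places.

At (-1/2, 1/2): F = (-7.5000, -5.2500).
Jacobian J = [[4, -1], [2·x·y - y^2 + 5, x^2 - 2·x·y - 8·y]].
At the point, J = [[4.0000, -1.0000], [4.2500, -3.2500]] (det J = -8.7500).
Solving J·Δ = −F gives Δ = (2.1857, 1.2429).
Then the next iterate is (x, y)₁ = (1.6857, 1.7429).

(1.6857, 1.7429)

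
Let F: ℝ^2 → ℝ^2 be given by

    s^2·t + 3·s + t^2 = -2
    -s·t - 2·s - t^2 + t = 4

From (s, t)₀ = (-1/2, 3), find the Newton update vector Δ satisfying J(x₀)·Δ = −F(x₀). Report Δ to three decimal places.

At (-1/2, 3): F = (10.250, -7.500).
Jacobian J = [[2·s·t + 3, s^2 + 2·t], [-t - 2, -s - 2·t + 1]].
At the point, J = [[0.000, 6.250], [-5.000, -4.500]] (det J = 31.250).
Solving J·Δ = −F gives Δ = (-0.024, -1.640).

(-0.024, -1.640)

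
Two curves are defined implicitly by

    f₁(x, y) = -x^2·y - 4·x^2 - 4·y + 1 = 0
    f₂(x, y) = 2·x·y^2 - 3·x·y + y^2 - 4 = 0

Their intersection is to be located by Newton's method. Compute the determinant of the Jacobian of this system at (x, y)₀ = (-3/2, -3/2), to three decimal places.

135.000

J = [[-2·x·y - 8·x, -x^2 - 4], [2·y^2 - 3·y, 4·x·y - 3·x + 2·y]].
At the point, J = [[7.500, -6.250], [9.000, 10.500]].
det J = 135.000.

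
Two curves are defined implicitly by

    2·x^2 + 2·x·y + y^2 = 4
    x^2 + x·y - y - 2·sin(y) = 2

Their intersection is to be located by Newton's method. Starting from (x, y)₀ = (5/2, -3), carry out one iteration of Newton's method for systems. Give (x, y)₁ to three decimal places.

(1.951, -2.694)

At (5/2, -3): F = (2.500, 0.03224).
Jacobian J = [[4·x + 2·y, 2·x + 2·y], [2·x + y, x - 2·cos(y) - 1]].
At the point, J = [[4.000, -1.000], [2.000, 3.47998]] (det J = 15.91994).
Solving J·Δ = −F gives Δ = (-0.549, 0.306).
Then the next iterate is (x, y)₁ = (1.951, -2.694).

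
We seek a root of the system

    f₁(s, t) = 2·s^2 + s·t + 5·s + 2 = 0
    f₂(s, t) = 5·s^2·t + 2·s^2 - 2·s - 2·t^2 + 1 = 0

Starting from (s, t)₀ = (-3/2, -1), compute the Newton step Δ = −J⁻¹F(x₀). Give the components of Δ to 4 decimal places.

(0.0250, 0.3000)

At (-3/2, -1): F = (0.5000, -4.7500).
Jacobian J = [[4·s + t + 5, s], [10·s·t + 4·s - 2, 5·s^2 - 4·t]].
At the point, J = [[-2.0000, -1.5000], [7.0000, 15.2500]] (det J = -20.0000).
Solving J·Δ = −F gives Δ = (0.0250, 0.3000).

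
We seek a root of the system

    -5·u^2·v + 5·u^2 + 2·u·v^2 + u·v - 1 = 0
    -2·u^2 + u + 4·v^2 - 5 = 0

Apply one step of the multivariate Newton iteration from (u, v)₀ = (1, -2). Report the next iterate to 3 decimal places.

At (1, -2): F = (20.000, 10.000).
Jacobian J = [[-10·u·v + 10·u + 2·v^2 + v, -5·u^2 + 4·u·v + u], [-4·u + 1, 8·v]].
At the point, J = [[36.000, -12.000], [-3.000, -16.000]] (det J = -612.000).
Solving J·Δ = −F gives Δ = (-0.327, 0.686).
Then the next iterate is (u, v)₁ = (0.673, -1.314).

(0.673, -1.314)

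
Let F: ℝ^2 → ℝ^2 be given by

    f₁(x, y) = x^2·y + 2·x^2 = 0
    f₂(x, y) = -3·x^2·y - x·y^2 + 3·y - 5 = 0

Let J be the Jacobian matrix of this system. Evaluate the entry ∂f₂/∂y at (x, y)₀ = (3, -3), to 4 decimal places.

-6.0000

∂f₂/∂y = -3·x^2 - 2·x·y + 3.
At (3, -3) this is -6.0000.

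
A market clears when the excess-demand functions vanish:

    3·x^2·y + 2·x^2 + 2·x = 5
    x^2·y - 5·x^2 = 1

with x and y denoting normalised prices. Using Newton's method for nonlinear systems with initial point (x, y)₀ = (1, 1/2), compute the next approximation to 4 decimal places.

At (1, 1/2): F = (0.5000, -5.5000).
Jacobian J = [[6·x·y + 4·x + 2, 3·x^2], [2·x·y - 10·x, x^2]].
At the point, J = [[9.0000, 3.0000], [-9.0000, 1.0000]] (det J = 36.0000).
Solving J·Δ = −F gives Δ = (-0.4722, 1.2500).
Then the next iterate is (x, y)₁ = (0.5278, 1.7500).

(0.5278, 1.7500)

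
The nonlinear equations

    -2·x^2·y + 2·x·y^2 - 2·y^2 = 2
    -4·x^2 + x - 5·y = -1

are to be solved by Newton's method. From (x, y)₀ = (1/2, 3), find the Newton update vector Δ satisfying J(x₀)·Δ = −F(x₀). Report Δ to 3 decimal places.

At (1/2, 3): F = (-12.500, -14.500).
Jacobian J = [[-4·x·y + 2·y^2, -2·x^2 + 4·x·y - 4·y], [-8·x + 1, -5]].
At the point, J = [[12.000, -6.500], [-3.000, -5.000]] (det J = -79.500).
Solving J·Δ = −F gives Δ = (-0.399, -2.660).

(-0.399, -2.660)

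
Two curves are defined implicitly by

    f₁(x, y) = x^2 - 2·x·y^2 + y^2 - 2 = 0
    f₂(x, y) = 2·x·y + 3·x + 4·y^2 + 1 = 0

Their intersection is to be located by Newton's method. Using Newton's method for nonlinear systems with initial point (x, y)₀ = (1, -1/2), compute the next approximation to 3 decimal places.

(0.700, 1.200)

At (1, -1/2): F = (-1.250, 4.000).
Jacobian J = [[2·x - 2·y^2, -4·x·y + 2·y], [2·y + 3, 2·x + 8·y]].
At the point, J = [[1.500, 1.000], [2.000, -2.000]] (det J = -5.000).
Solving J·Δ = −F gives Δ = (-0.300, 1.700).
Then the next iterate is (x, y)₁ = (0.700, 1.200).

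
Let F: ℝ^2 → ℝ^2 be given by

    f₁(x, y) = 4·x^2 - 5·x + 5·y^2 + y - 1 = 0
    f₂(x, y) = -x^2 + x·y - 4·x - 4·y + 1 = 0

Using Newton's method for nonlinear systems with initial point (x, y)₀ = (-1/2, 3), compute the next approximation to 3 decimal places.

At (-1/2, 3): F = (50.500, -10.750).
Jacobian J = [[8·x - 5, 10·y + 1], [-2·x + y - 4, x - 4]].
At the point, J = [[-9.000, 31.000], [0.000, -4.500]] (det J = 40.500).
Solving J·Δ = −F gives Δ = (-2.617, -2.389).
Then the next iterate is (x, y)₁ = (-3.117, 0.611).

(-3.117, 0.611)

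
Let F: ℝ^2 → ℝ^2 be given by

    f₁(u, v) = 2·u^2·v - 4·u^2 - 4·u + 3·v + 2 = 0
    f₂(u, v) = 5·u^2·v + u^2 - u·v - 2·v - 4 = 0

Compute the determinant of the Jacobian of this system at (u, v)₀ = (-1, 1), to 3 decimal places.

65.000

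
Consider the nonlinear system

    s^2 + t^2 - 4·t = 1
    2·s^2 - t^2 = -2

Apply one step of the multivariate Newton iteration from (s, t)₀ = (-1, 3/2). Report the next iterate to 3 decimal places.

(-7.500, 10.750)

At (-1, 3/2): F = (-3.750, 1.750).
Jacobian J = [[2·s, 2·t - 4], [4·s, -2·t]].
At the point, J = [[-2.000, -1.000], [-4.000, -3.000]] (det J = 2.000).
Solving J·Δ = −F gives Δ = (-6.500, 9.250).
Then the next iterate is (s, t)₁ = (-7.500, 10.750).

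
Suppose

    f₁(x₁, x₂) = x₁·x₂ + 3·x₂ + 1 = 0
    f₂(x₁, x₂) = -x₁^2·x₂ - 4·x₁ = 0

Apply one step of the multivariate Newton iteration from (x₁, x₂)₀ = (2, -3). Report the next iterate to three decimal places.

At (2, -3): F = (-14.000, 4.000).
Jacobian J = [[x₂, x₁ + 3], [-2·x₁·x₂ - 4, -x₁^2]].
At the point, J = [[-3.000, 5.000], [8.000, -4.000]] (det J = -28.000).
Solving J·Δ = −F gives Δ = (1.286, 3.571).
Then the next iterate is (x₁, x₂)₁ = (3.286, 0.571).

(3.286, 0.571)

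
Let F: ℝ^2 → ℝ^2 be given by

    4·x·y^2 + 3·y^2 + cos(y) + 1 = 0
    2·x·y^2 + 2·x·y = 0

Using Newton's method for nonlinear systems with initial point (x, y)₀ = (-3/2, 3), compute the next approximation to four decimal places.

(-1.7691, 0.9781)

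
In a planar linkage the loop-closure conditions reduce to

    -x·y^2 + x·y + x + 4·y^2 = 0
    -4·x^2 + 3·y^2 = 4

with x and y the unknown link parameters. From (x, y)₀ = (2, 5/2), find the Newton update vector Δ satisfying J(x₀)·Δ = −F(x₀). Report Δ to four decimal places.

(-2.0398, -2.0925)

At (2, 5/2): F = (19.5000, -1.2500).
Jacobian J = [[-y^2 + y + 1, -2·x·y + x + 8·y], [-8·x, 6·y]].
At the point, J = [[-2.7500, 12.0000], [-16.0000, 15.0000]] (det J = 150.7500).
Solving J·Δ = −F gives Δ = (-2.0398, -2.0925).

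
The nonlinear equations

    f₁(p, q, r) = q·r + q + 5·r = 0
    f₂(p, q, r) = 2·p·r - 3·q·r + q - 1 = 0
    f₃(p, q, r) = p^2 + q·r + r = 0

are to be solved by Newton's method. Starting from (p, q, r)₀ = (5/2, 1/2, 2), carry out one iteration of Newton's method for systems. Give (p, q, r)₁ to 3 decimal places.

(1.449, -0.227, 0.306)

At (5/2, 1/2, 2): F = (11.500, 6.500, 9.250).
Jacobian J = [[0, r + 1, q + 5], [2·r, -3·r + 1, 2·p - 3·q], [2·p, r, q + 1]].
At the point, J = [[0.000, 3.000, 5.500], [4.000, -5.000, 3.500], [5.000, 2.000, 1.500]] (det J = 216.000).
Solving J·Δ = −F gives Δ = (-1.051, -0.727, -1.694).
Then the next iterate is (p, q, r)₁ = (1.449, -0.227, 0.306).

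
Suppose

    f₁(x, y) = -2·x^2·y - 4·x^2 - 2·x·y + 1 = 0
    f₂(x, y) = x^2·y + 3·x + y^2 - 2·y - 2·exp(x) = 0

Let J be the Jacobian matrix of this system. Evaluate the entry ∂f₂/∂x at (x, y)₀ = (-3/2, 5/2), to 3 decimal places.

-4.946

∂f₂/∂x = 2·x·y - 2·exp(x) + 3.
At (-3/2, 5/2) this is -4.946.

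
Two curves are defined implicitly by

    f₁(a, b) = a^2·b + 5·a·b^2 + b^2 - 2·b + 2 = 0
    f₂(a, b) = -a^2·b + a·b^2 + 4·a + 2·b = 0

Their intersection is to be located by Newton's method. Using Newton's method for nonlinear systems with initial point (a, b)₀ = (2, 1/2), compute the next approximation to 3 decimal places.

(-1.333, 0.891)

At (2, 1/2): F = (5.750, 7.500).
Jacobian J = [[2·a·b + 5·b^2, a^2 + 10·a·b + 2·b - 2], [-2·a·b + b^2 + 4, -a^2 + 2·a·b + 2]].
At the point, J = [[3.250, 13.000], [2.250, 0.000]] (det J = -29.250).
Solving J·Δ = −F gives Δ = (-3.333, 0.391).
Then the next iterate is (a, b)₁ = (-1.333, 0.891).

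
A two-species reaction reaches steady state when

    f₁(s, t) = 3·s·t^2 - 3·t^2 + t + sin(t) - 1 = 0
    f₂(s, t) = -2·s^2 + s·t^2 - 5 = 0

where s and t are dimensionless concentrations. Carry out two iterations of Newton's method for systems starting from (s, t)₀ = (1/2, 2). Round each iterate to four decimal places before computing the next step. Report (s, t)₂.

(0.9651, 2.7272)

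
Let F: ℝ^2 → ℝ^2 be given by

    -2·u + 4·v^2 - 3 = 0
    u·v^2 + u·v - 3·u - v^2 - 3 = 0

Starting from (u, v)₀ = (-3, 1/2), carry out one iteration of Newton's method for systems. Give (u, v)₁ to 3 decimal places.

(-1.174, 0.413)

At (-3, 1/2): F = (4.000, 3.500).
Jacobian J = [[-2, 8·v], [v^2 + v - 3, 2·u·v + u - 2·v]].
At the point, J = [[-2.000, 4.000], [-2.250, -7.000]] (det J = 23.000).
Solving J·Δ = −F gives Δ = (1.826, -0.087).
Then the next iterate is (u, v)₁ = (-1.174, 0.413).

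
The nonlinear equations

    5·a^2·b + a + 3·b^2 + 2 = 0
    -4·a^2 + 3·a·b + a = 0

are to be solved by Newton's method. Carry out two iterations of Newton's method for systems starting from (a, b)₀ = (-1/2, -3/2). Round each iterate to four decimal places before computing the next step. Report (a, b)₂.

(-1.1000, -1.8813)

At (-1/2, -3/2): F = (6.3750, 0.7500).
Jacobian J = [[10·a·b + 1, 5·a^2 + 6·b], [-8·a + 3·b + 1, 3·a]].
At the point, J = [[8.5000, -7.7500], [0.5000, -1.5000]] (det J = -8.8750).
Solving J·Δ = −F gives Δ = (-0.4225, 0.3592).
Then the next iterate is (a, b)₁ = (-0.9225, -1.1408).
Round to (-0.9225, -1.1408) and repeat: F = (0.127634, -1.169361), J = [[11.523880, -2.589769], [4.9576, -2.7675]].
Δ = (-0.1775, -0.7405), so (a, b)₂ = (-1.1000, -1.8813).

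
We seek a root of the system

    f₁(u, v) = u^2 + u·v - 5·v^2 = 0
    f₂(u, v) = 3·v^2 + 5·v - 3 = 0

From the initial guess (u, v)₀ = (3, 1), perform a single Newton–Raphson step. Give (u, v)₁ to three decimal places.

At (3, 1): F = (7.000, 5.000).
Jacobian J = [[2·u + v, u - 10·v], [0, 6·v + 5]].
At the point, J = [[7.000, -7.000], [0.000, 11.000]] (det J = 77.000).
Solving J·Δ = −F gives Δ = (-1.455, -0.455).
Then the next iterate is (u, v)₁ = (1.545, 0.545).

(1.545, 0.545)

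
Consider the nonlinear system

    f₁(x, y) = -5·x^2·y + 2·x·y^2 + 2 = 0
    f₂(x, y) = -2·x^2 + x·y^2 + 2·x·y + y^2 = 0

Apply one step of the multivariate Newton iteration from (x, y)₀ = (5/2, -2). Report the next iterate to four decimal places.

At (5/2, -2): F = (84.5000, -8.5000).
Jacobian J = [[-10·x·y + 2·y^2, -5·x^2 + 4·x·y], [-4·x + y^2 + 2·y, 2·x·y + 2·x + 2·y]].
At the point, J = [[58.0000, -51.2500], [-10.0000, -9.0000]] (det J = -1034.5000).
Solving J·Δ = −F gives Δ = (-1.1562, 0.3403).
Then the next iterate is (x, y)₁ = (1.3438, -1.6597).

(1.3438, -1.6597)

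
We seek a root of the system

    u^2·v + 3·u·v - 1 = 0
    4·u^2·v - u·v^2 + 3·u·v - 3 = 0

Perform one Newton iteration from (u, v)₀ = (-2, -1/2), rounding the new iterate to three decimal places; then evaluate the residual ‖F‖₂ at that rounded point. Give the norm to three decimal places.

3.353

At (-2, -1/2): F = (0.000, -7.500).
Jacobian J = [[2·u·v + 3·v, u^2 + 3·u], [8·u·v - v^2 + 3·v, 4·u^2 - 2·u·v + 3·u]].
At the point, J = [[0.500, -2.000], [6.250, 8.000]] (det J = 16.500).
Solving J·Δ = −F gives Δ = (0.909, 0.227).
Then the next iterate is (u, v)₁ = (-1.091, -0.273).
Re-evaluating at (-1.091, -0.273): F = (-0.43142, -3.32495), so ‖F‖₂ = 3.353.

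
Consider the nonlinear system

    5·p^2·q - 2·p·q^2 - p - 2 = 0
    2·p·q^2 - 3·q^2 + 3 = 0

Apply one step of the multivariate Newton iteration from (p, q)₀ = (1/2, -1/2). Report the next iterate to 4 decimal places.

(-0.8562, -1.4110)

At (1/2, -1/2): F = (-3.3750, 2.5000).
Jacobian J = [[10·p·q - 2·q^2 - 1, 5·p^2 - 4·p·q], [2·q^2, 4·p·q - 6·q]].
At the point, J = [[-4.0000, 2.2500], [0.5000, 2.0000]] (det J = -9.1250).
Solving J·Δ = −F gives Δ = (-1.3562, -0.9110).
Then the next iterate is (p, q)₁ = (-0.8562, -1.4110).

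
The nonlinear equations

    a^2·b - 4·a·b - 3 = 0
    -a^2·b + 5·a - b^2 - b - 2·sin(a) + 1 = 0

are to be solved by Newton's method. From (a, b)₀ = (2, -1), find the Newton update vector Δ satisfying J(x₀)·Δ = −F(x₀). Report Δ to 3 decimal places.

(-1.264, 0.250)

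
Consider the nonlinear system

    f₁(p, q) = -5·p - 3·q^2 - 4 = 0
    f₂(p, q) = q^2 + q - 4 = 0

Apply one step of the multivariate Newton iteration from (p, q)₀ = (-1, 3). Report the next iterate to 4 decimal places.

At (-1, 3): F = (-26.0000, 8.0000).
Jacobian J = [[-5, -6·q], [0, 2·q + 1]].
At the point, J = [[-5.0000, -18.0000], [0.0000, 7.0000]] (det J = -35.0000).
Solving J·Δ = −F gives Δ = (-1.0857, -1.1429).
Then the next iterate is (p, q)₁ = (-2.0857, 1.8571).

(-2.0857, 1.8571)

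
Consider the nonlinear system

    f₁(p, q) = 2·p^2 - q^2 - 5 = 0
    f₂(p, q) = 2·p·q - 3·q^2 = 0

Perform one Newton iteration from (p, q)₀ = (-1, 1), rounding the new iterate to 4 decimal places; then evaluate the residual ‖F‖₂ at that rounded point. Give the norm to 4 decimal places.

0.8757

At (-1, 1): F = (-4.0000, -5.0000).
Jacobian J = [[4·p, -2·q], [2·q, 2·p - 6·q]].
At the point, J = [[-4.0000, -2.0000], [2.0000, -8.0000]] (det J = 36.0000).
Solving J·Δ = −F gives Δ = (-0.6111, -0.7778).
Then the next iterate is (p, q)₁ = (-1.6111, 0.2222).
Re-evaluating at (-1.6111, 0.2222): F = (0.141914, -0.864091), so ‖F‖₂ = 0.8757.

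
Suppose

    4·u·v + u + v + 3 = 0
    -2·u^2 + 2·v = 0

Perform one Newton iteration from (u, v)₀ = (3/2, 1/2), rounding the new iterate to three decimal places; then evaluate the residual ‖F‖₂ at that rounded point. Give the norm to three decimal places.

At (3/2, 1/2): F = (8.000, -3.500).
Jacobian J = [[4·v + 1, 4·u + 1], [-4·u, 2]].
At the point, J = [[3.000, 7.000], [-6.000, 2.000]] (det J = 48.000).
Solving J·Δ = −F gives Δ = (-0.844, -0.781).
Then the next iterate is (u, v)₁ = (0.656, -0.281).
Re-evaluating at (0.656, -0.281): F = (2.63766, -1.42267), so ‖F‖₂ = 2.997.

2.997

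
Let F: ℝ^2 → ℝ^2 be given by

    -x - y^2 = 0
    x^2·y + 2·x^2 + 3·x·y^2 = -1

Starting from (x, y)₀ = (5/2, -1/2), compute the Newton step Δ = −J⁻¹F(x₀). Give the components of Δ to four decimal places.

(-1.2589, 1.4911)

At (5/2, -1/2): F = (-2.7500, 12.2500).
Jacobian J = [[-1, -2·y], [2·x·y + 4·x + 3·y^2, x^2 + 6·x·y]].
At the point, J = [[-1.0000, 1.0000], [8.2500, -1.2500]] (det J = -7.0000).
Solving J·Δ = −F gives Δ = (-1.2589, 1.4911).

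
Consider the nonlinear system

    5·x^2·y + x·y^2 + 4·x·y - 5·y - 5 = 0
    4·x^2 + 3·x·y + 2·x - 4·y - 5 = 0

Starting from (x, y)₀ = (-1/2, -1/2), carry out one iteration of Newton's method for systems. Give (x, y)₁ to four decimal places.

(-0.4750, -0.9250)

At (-1/2, -1/2): F = (-2.2500, -2.2500).
Jacobian J = [[10·x·y + y^2 + 4·y, 5·x^2 + 2·x·y + 4·x - 5], [8·x + 3·y + 2, 3·x - 4]].
At the point, J = [[0.7500, -5.2500], [-3.5000, -5.5000]] (det J = -22.5000).
Solving J·Δ = −F gives Δ = (0.0250, -0.4250).
Then the next iterate is (x, y)₁ = (-0.4750, -0.9250).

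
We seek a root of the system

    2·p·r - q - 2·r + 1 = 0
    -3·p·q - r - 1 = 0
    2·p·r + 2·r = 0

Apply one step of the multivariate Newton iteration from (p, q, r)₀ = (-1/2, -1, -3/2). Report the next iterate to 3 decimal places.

(-0.472, 0.667, 0.083)

At (-1/2, -1, -3/2): F = (6.500, -1.000, -1.500).
Jacobian J = [[2·r, -1, 2·p - 2], [-3·q, -3·p, -1], [2·r, 0, 2·p + 2]].
At the point, J = [[-3.000, -1.000, -3.000], [3.000, 1.500, -1.000], [-3.000, 0.000, 1.000]] (det J = -18.000).
Solving J·Δ = −F gives Δ = (0.028, 1.667, 1.583).
Then the next iterate is (p, q, r)₁ = (-0.472, 0.667, 0.083).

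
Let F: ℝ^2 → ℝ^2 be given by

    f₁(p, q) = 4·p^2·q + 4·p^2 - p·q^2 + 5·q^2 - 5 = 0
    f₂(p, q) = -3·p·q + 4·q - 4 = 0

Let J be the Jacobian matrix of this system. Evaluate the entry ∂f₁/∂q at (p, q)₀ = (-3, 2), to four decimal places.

∂f₁/∂q = 4·p^2 - 2·p·q + 10·q.
At (-3, 2) this is 68.0000.

68.0000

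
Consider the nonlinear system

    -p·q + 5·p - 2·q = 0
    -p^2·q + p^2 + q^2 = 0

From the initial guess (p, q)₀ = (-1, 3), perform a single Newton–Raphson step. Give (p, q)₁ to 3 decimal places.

At (-1, 3): F = (-8.000, 7.000).
Jacobian J = [[-q + 5, -p - 2], [-2·p·q + 2·p, -p^2 + 2·q]].
At the point, J = [[2.000, -1.000], [4.000, 5.000]] (det J = 14.000).
Solving J·Δ = −F gives Δ = (2.357, -3.286).
Then the next iterate is (p, q)₁ = (1.357, -0.286).

(1.357, -0.286)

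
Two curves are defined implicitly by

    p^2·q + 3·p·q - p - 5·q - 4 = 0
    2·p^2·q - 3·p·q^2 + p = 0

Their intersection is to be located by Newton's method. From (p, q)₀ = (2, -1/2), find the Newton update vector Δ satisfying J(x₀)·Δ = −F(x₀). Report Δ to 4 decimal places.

(-2.2938, -0.3644)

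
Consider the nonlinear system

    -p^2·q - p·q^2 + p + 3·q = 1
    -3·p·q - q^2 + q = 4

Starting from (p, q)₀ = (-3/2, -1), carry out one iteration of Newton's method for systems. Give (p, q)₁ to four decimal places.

(-3.8333, 1.3333)

At (-3/2, -1): F = (-1.7500, -10.5000).
Jacobian J = [[-2·p·q - q^2 + 1, -p^2 - 2·p·q + 3], [-3·q, -3·p - 2·q + 1]].
At the point, J = [[-3.0000, -2.2500], [3.0000, 7.5000]] (det J = -15.7500).
Solving J·Δ = −F gives Δ = (-2.3333, 2.3333).
Then the next iterate is (p, q)₁ = (-3.8333, 1.3333).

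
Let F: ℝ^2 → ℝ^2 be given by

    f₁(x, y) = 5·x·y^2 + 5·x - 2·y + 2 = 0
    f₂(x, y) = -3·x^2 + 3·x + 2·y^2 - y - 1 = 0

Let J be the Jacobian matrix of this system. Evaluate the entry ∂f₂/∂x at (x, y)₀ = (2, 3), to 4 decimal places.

-9.0000

∂f₂/∂x = -6·x + 3.
At (2, 3) this is -9.0000.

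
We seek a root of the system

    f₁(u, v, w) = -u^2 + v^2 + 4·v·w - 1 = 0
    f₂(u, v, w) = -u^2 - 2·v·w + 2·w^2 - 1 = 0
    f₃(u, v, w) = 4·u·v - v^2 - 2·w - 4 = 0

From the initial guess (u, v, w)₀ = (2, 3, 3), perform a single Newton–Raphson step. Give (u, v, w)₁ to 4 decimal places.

At (2, 3, 3): F = (40.0000, -5.0000, 5.0000).
Jacobian J = [[-2·u, 2·v + 4·w, 4·v], [-2·u, -2·w, -2·v + 4·w], [4·v, 4·u - 2·v, -2]].
At the point, J = [[-4.0000, 18.0000, 12.0000], [-4.0000, -6.0000, 6.0000], [12.0000, 2.0000, -2.0000]] (det J = 1920.0000).
Solving J·Δ = −F gives Δ = (-0.3125, -1.6250, -1.0000).
Then the next iterate is (u, v, w)₁ = (1.6875, 1.3750, 2.0000).

(1.6875, 1.3750, 2.0000)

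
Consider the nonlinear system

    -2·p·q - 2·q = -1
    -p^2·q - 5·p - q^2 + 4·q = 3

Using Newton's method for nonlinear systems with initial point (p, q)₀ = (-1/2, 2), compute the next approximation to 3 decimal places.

At (-1/2, 2): F = (-1.000, 3.000).
Jacobian J = [[-2·q, -2·p - 2], [-2·p·q - 5, -p^2 - 2·q + 4]].
At the point, J = [[-4.000, -1.000], [-3.000, -0.250]] (det J = -2.000).
Solving J·Δ = −F gives Δ = (1.625, -7.500).
Then the next iterate is (p, q)₁ = (1.125, -5.500).

(1.125, -5.500)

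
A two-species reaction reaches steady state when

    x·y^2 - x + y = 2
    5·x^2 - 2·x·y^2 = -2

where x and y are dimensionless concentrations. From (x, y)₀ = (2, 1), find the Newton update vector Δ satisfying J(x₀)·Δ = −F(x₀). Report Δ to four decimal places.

At (2, 1): F = (-1.0000, 18.0000).
Jacobian J = [[y^2 - 1, 2·x·y + 1], [10·x - 2·y^2, -4·x·y]].
At the point, J = [[0.0000, 5.0000], [18.0000, -8.0000]] (det J = -90.0000).
Solving J·Δ = −F gives Δ = (-0.9111, 0.2000).

(-0.9111, 0.2000)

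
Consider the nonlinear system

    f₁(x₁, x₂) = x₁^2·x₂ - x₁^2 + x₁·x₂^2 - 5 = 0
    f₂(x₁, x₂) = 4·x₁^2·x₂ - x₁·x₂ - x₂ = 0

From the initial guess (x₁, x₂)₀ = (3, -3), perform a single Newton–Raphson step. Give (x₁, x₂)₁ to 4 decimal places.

At (3, -3): F = (-14.0000, -96.0000).
Jacobian J = [[2·x₁·x₂ - 2·x₁ + x₂^2, x₁^2 + 2·x₁·x₂], [8·x₁·x₂ - x₂, 4·x₁^2 - x₁ - 1]].
At the point, J = [[-15.0000, -9.0000], [-69.0000, 32.0000]] (det J = -1101.0000).
Solving J·Δ = −F gives Δ = (-1.1916, 0.4305).
Then the next iterate is (x₁, x₂)₁ = (1.8084, -2.5695).

(1.8084, -2.5695)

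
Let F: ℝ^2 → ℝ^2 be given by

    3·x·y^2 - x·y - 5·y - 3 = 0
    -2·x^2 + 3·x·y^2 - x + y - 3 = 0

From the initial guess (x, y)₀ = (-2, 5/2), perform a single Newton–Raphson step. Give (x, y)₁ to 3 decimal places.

(-1.841, 1.124)

At (-2, 5/2): F = (-48.000, -44.000).
Jacobian J = [[3·y^2 - y, 6·x·y - x - 5], [-4·x + 3·y^2 - 1, 6·x·y + 1]].
At the point, J = [[16.250, -33.000], [25.750, -29.000]] (det J = 378.500).
Solving J·Δ = −F gives Δ = (0.159, -1.376).
Then the next iterate is (x, y)₁ = (-1.841, 1.124).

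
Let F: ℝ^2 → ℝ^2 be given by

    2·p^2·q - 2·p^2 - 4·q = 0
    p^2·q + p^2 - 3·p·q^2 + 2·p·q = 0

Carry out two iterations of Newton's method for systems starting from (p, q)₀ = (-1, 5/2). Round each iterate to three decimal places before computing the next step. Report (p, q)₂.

At (-1, 5/2): F = (-7.000, 17.250).
Jacobian J = [[4·p·q - 4·p, 2·p^2 - 4], [2·p·q + 2·p - 3·q^2 + 2·q, p^2 - 6·p·q + 2·p]].
At the point, J = [[-6.000, -2.000], [-20.750, 14.000]] (det J = -125.500).
Solving J·Δ = −F gives Δ = (-0.506, -1.982).
Then the next iterate is (p, q)₁ = (-1.506, 0.518).
Round to (-1.506, 0.518) and repeat: F = (-4.25839, 3.09495), J = [[2.90357, 0.53607], [-4.34119, 3.93668]].
Δ = (1.339, 0.691), so (p, q)₂ = (-0.167, 1.209).

(-0.167, 1.209)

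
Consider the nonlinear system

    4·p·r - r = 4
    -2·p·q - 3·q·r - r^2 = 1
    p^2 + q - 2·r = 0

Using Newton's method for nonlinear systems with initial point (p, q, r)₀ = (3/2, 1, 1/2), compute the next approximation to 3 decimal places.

(1.472, -0.542, 0.811)

At (3/2, 1, 1/2): F = (-1.500, -5.750, 2.250).
Jacobian J = [[4·r, 0, 4·p - 1], [-2·q, -2·p - 3·r, -3·q - 2·r], [2·p, 1, -2]].
At the point, J = [[2.000, 0.000, 5.000], [-2.000, -4.500, -4.000], [3.000, 1.000, -2.000]] (det J = 83.500).
Solving J·Δ = −F gives Δ = (-0.028, -1.542, 0.311).
Then the next iterate is (p, q, r)₁ = (1.472, -0.542, 0.811).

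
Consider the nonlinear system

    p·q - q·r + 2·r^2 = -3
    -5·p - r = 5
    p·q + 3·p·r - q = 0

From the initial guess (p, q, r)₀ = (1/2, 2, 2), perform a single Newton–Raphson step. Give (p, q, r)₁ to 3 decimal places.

(0.085, -22.915, -5.424)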